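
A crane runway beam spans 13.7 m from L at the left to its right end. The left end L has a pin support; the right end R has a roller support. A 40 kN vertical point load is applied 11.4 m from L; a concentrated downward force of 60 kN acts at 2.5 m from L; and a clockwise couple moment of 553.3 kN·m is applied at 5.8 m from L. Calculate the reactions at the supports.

L_x = 0, L_y = 15.38 kN, R_y = 84.62 kN

Taking moments about L: R_y·13.7 − 40·11.4 − 60·2.5 − 553.3 = 0 → R_y = 1159.3/13.7 = 84.6204 ≈ 84.62 kN.
ΣF_y = 0: L_y + 84.6204 − 40 − 60 = 0 → L_y = 15.38 kN.
ΣF_x = 0: no horizontal applied forces, so L_x = 0.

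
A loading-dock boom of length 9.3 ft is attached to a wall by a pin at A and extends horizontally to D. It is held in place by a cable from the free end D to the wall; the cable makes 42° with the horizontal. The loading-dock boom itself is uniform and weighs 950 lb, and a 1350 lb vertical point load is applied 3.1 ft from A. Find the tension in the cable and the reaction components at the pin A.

T = 1382 lb, A_x = 1027 lb, A_y = 1375 lb

ΣM about A: T·sin42°·9.3 − 950·4.65 − 1350·3.1 = 0 → T = 8602.5/(9.3·0.669131) = 1382.39 ≈ 1382 lb.
ΣF_x = 0: A_x − T·cos42° = 0 → A_x = 1382.39 × 0.743145 = 1027 lb.
ΣF_y = 0: A_y + T·sin42° − 950 − 1350 = 0 → A_y = 2300 − 1382.39 × 0.669131 = 1375 lb.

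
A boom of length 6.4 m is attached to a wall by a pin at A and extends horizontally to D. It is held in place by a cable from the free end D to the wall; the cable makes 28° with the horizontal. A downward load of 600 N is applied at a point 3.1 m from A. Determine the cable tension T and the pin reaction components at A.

T = 619.0 N, A_x = 546.6 N, A_y = 309.4 N

ΣM about A: T·sin28°·6.4 − 600·3.1 = 0 → T = 1860/(6.4·0.469472) = 619.047 ≈ 619.0 N.
ΣF_x = 0: A_x − T·cos28° = 0 → A_x = 619.047 × 0.882948 = 546.6 N.
ΣF_y = 0: A_y + T·sin28° − 600 = 0 → A_y = 600 − 619.047 × 0.469472 = 309.4 N.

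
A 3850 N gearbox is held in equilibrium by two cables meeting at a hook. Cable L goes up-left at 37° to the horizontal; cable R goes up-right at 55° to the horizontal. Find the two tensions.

T_L = 2210 N, T_R = 3077 N

ΣF_x = 0: −T_L·cos37° + T_R·cos55° = 0 → T_R = 1.39238·T_L.
ΣF_y = 0: T_L·sin37° + T_R·sin55° = 3850.
Substitute: T_L·(0.601815 + 1.39238·0.819152) = 3850 → T_L = 2209.61 ≈ 2210 N.
Then T_R = 1.39238 × 2209.61 = 3077 N.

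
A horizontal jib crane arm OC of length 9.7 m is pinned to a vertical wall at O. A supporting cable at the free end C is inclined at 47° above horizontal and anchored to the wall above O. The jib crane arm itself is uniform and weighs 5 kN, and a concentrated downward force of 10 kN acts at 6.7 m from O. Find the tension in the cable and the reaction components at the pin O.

ΣM about O: T·sin47°·9.7 − 5·4.85 − 10·6.7 = 0 → T = 91.25/(9.7·0.731354) = 12.8627 ≈ 12.86 kN.
ΣF_x = 0: O_x − T·cos47° = 0 → O_x = 12.8627 × 0.681998 = 8.772 kN.
ΣF_y = 0: O_y + T·sin47° − 5 − 10 = 0 → O_y = 15 − 12.8627 × 0.731354 = 5.593 kN.

T = 12.86 kN, O_x = 8.772 kN, O_y = 5.593 kN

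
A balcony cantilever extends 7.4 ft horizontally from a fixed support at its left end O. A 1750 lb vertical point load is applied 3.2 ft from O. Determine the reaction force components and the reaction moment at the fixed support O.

O_x = 0, O_y = 1750 lb, M_O = 5600 lb·ft

ΣF_x = 0: O_x = 0.
ΣF_y = 0: O_y − 1750 = 0 → O_y = 1750 lb.
ΣM about O: M_O − 1750·3.2 = 0 → M_O = 5600 lb·ft.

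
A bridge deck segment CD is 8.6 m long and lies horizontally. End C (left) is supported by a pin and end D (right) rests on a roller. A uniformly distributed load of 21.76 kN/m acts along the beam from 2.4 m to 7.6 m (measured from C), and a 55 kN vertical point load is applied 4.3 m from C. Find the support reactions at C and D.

C_x = 0, C_y = 74.87 kN, D_y = 93.29 kN

Resultant of the distributed load: 21.76 × 5.2 = 113.152 kN at 5 m from C.
ΣM about C: D_y·8.6 − (21.76·5.2)·5 − 55·4.3 = 0 → D_y = 802.26/8.6 = 93.286 ≈ 93.29 kN.
ΣF_y = 0: C_y + 93.286 − 21.76·5.2 − 55 = 0 → C_y = 74.87 kN.
ΣF_x = 0: no horizontal applied forces, so C_x = 0.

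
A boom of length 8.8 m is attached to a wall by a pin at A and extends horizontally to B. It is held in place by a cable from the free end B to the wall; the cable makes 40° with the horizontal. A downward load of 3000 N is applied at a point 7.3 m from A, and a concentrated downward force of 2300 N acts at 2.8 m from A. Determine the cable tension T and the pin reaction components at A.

T = 5010 N, A_x = 3838 N, A_y = 2080 N

ΣM about A: T·sin40°·8.8 − 3000·7.3 − 2300·2.8 = 0 → T = 28340/(8.8·0.642788) = 5010.13 ≈ 5010 N.
ΣF_x = 0: A_x − T·cos40° = 0 → A_x = 5010.13 × 0.766044 = 3838 N.
ΣF_y = 0: A_y + T·sin40° − 3000 − 2300 = 0 → A_y = 5300 − 5010.13 × 0.642788 = 2080 N.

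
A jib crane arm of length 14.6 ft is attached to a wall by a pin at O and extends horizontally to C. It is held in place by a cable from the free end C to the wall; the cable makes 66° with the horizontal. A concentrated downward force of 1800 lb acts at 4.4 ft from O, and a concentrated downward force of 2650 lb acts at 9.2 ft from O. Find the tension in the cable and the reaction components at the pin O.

T = 2422 lb, O_x = 985.0 lb, O_y = 2238 lb

ΣM about O: T·sin66°·14.6 − 1800·4.4 − 2650·9.2 = 0 → T = 32300/(14.6·0.913545) = 2421.7 ≈ 2422 lb.
ΣF_x = 0: O_x − T·cos66° = 0 → O_x = 2421.7 × 0.406737 = 985.0 lb.
ΣF_y = 0: O_y + T·sin66° − 1800 − 2650 = 0 → O_y = 4450 − 2421.7 × 0.913545 = 2238 lb.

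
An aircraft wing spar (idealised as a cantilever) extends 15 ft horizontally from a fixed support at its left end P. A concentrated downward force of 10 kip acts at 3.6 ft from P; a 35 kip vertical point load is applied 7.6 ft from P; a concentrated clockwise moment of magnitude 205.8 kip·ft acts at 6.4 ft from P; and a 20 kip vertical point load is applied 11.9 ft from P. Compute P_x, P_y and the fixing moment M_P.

ΣF_x = 0: P_x = 0.
ΣF_y = 0: P_y − 10 − 35 − 20 = 0 → P_y = 65.00 kip.
ΣM about P: M_P − 10·3.6 − 35·7.6 − 205.8 − 20·11.9 = 0 → M_P = 745.8 kip·ft.

P_x = 0, P_y = 65.00 kip, M_P = 745.8 kip·ft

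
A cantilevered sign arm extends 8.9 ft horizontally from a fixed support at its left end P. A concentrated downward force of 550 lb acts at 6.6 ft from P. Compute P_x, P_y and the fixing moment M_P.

P_x = 0, P_y = 550.0 lb, M_P = 3630 lb·ft

ΣF_x = 0: P_x = 0.
ΣF_y = 0: P_y − 550 = 0 → P_y = 550.0 lb.
ΣM about P: M_P − 550·6.6 = 0 → M_P = 3630 lb·ft.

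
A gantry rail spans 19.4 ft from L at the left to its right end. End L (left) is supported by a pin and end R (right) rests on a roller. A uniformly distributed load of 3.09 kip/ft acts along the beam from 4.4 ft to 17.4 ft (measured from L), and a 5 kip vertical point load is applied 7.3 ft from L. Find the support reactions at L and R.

L_x = 0, L_y = 20.72 kip, R_y = 24.45 kip

Resultant of the distributed load: 3.09 × 13 = 40.17 kip at 10.9 ft from L.
Taking moments about L: R_y·19.4 − (3.09·13)·10.9 − 5·7.3 = 0 → R_y = 474.353/19.4 = 24.4512 ≈ 24.45 kip.
ΣF_y = 0: L_y + 24.4512 − 3.09·13 − 5 = 0 → L_y = 20.72 kip.
ΣF_x = 0: no horizontal applied forces, so L_x = 0.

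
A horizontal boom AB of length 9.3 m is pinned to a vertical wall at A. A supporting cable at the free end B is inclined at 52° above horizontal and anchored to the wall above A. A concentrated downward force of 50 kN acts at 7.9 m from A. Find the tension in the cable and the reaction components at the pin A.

ΣM about A: T·sin52°·9.3 − 50·7.9 = 0 → T = 395/(9.3·0.788011) = 53.8991 ≈ 53.90 kN.
ΣF_x = 0: A_x − T·cos52° = 0 → A_x = 53.8991 × 0.615661 = 33.18 kN.
ΣF_y = 0: A_y + T·sin52° − 50 = 0 → A_y = 50 − 53.8991 × 0.788011 = 7.527 kN.

T = 53.90 kN, A_x = 33.18 kN, A_y = 7.527 kN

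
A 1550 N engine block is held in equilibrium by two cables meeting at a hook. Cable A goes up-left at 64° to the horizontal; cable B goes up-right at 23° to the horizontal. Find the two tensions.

ΣF_x = 0: −T_A·cos64° + T_B·cos23° = 0 → T_B = 0.476229·T_A.
ΣF_y = 0: T_A·sin64° + T_B·sin23° = 1550.
Substitute: T_A·(0.898794 + 0.476229·0.390731) = 1550 → T_A = 1428.74 ≈ 1429 N.
Then T_B = 0.476229 × 1428.74 = 680.4 N.

T_A = 1429 N, T_B = 680.4 N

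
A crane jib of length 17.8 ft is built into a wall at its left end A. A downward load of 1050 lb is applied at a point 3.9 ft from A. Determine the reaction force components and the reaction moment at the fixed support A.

ΣF_x = 0: A_x = 0.
ΣF_y = 0: A_y − 1050 = 0 → A_y = 1050 lb.
ΣM about A: M_A − 1050·3.9 = 0 → M_A = 4095 lb·ft.

A_x = 0, A_y = 1050 lb, M_A = 4095 lb·ft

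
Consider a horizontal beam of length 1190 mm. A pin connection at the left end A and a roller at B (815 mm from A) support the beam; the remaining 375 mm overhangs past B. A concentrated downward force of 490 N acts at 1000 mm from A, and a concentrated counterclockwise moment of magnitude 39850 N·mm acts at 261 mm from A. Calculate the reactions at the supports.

A_x = 0, A_y = -62.33 N, B_y = 552.3 N

ΣM about A: B_y·815 − 490·1000 + 39850 = 0 → B_y = 450150/815 = 552.331 ≈ 552.3 N.
ΣF_y = 0: A_y + 552.331 − 490 = 0 → A_y = -62.33 N.
ΣF_x = 0: no horizontal applied forces, so A_x = 0.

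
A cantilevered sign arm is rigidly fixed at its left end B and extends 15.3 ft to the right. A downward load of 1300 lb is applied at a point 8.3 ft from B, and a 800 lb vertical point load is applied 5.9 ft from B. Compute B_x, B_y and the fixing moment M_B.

B_x = 0, B_y = 2100 lb, M_B = 15510 lb·ft

ΣF_x = 0: B_x = 0.
ΣF_y = 0: B_y − 1300 − 800 = 0 → B_y = 2100 lb.
ΣM about B: M_B − 1300·8.3 − 800·5.9 = 0 → M_B = 15510 lb·ft.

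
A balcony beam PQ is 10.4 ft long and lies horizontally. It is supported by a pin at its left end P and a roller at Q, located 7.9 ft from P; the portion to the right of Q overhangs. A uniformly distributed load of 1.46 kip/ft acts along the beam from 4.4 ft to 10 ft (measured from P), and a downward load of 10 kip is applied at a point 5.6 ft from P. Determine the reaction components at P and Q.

Resultant of the distributed load: 1.46 × 5.6 = 8.176 kip at 7.2 ft from P.
Moments about P: Q_y·7.9 − (1.46·5.6)·7.2 − 10·5.6 = 0 → Q_y = 114.8672/7.9 = 14.5402 ≈ 14.54 kip.
ΣF_y = 0: P_y + 14.5402 − 1.46·5.6 − 10 = 0 → P_y = 3.636 kip.
ΣF_x = 0: no horizontal applied forces, so P_x = 0.

P_x = 0, P_y = 3.636 kip, Q_y = 14.54 kip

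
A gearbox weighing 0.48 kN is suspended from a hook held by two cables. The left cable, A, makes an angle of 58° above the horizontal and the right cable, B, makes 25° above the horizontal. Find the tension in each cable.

ΣF_x = 0: −T_A·cos58° + T_B·cos25° = 0 → T_B = 0.584701·T_A.
ΣF_y = 0: T_A·sin58° + T_B·sin25° = 0.48.
Substitute: T_A·(0.848048 + 0.584701·0.422618) = 0.48 → T_A = 0.438295 ≈ 0.4383 kN.
Then T_B = 0.584701 × 0.438295 = 0.2563 kN.

T_A = 0.4383 kN, T_B = 0.2563 kN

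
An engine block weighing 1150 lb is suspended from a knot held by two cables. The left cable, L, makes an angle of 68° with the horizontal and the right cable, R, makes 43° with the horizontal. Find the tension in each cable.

T_L = 900.9 lb, T_R = 461.4 lb

ΣF_x = 0: −T_L·cos68° + T_R·cos43° = 0 → T_R = 0.51221·T_L.
ΣF_y = 0: T_L·sin68° + T_R·sin43° = 1150.
Substitute: T_L·(0.927184 + 0.51221·0.681998) = 1150 → T_L = 900.894 ≈ 900.9 lb.
Then T_R = 0.51221 × 900.894 = 461.4 lb.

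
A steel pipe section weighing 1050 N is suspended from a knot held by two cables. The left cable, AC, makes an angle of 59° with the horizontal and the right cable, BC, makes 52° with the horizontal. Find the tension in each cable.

T_AC = 692.4 N, T_BC = 579.3 N

ΣF_x = 0: −T_AC·cos59° + T_BC·cos52° = 0 → T_BC = 0.836561·T_AC.
ΣF_y = 0: T_AC·sin59° + T_BC·sin52° = 1050.
Substitute: T_AC·(0.857167 + 0.836561·0.788011) = 1050 → T_AC = 692.436 ≈ 692.4 N.
Then T_BC = 0.836561 × 692.436 = 579.3 N.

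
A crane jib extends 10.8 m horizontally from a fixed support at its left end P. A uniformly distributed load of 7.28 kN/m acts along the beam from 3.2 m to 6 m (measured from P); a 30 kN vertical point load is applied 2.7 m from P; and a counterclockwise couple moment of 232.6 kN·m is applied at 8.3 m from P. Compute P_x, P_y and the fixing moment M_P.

Resultant of the distributed load: 7.28 × 2.8 = 20.384 kN at 4.6 m from P.
ΣF_x = 0: P_x = 0.
ΣF_y = 0: P_y − 7.28·2.8 − 30 = 0 → P_y = 50.38 kN.
ΣM about P: M_P − (7.28·2.8)·4.6 − 30·2.7 + 232.6 = 0 → M_P = -57.83 kN·m.

P_x = 0, P_y = 50.38 kN, M_P = -57.83 kN·m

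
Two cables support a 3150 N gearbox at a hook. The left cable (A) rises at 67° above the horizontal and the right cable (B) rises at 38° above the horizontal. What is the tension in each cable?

T_A = 2570 N, T_B = 1274 N

ΣF_x = 0: −T_A·cos67° + T_B·cos38° = 0 → T_B = 0.495845·T_A.
ΣF_y = 0: T_A·sin67° + T_B·sin38° = 3150.
Substitute: T_A·(0.920505 + 0.495845·0.615661) = 3150 → T_A = 2569.8 ≈ 2570 N.
Then T_B = 0.495845 × 2569.8 = 1274 N.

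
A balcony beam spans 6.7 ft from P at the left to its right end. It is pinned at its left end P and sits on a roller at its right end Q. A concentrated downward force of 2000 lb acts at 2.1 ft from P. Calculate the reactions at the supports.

P_x = 0, P_y = 1373 lb, Q_y = 626.9 lb

ΣM about P: Q_y·6.7 − 2000·2.1 = 0 → Q_y = 4200/6.7 = 626.866 ≈ 626.9 lb.
ΣF_y = 0: P_y + 626.866 − 2000 = 0 → P_y = 1373 lb.
ΣF_x = 0: no horizontal applied forces, so P_x = 0.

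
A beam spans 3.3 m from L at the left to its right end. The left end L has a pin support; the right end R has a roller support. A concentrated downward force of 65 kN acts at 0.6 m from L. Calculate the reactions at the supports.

Taking moments about L: R_y·3.3 − 65·0.6 = 0 → R_y = 39/3.3 = 11.8182 ≈ 11.82 kN.
ΣF_y = 0: L_y + 11.8182 − 65 = 0 → L_y = 53.18 kN.
ΣF_x = 0: no horizontal applied forces, so L_x = 0.

L_x = 0, L_y = 53.18 kN, R_y = 11.82 kN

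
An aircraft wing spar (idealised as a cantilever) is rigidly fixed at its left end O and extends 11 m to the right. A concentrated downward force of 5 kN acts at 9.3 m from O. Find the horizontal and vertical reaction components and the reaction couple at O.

O_x = 0, O_y = 5.000 kN, M_O = 46.50 kN·m

ΣF_x = 0: O_x = 0.
ΣF_y = 0: O_y − 5 = 0 → O_y = 5.000 kN.
ΣM about O: M_O − 5·9.3 = 0 → M_O = 46.50 kN·m.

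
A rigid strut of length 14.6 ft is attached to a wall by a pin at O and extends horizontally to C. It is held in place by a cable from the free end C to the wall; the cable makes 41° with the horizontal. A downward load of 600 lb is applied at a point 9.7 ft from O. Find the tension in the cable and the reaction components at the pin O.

ΣM about O: T·sin41°·14.6 − 600·9.7 = 0 → T = 5820/(14.6·0.656059) = 607.613 ≈ 607.6 lb.
ΣF_x = 0: O_x − T·cos41° = 0 → O_x = 607.613 × 0.75471 = 458.6 lb.
ΣF_y = 0: O_y + T·sin41° − 600 = 0 → O_y = 600 − 607.613 × 0.656059 = 201.4 lb.

T = 607.6 lb, O_x = 458.6 lb, O_y = 201.4 lb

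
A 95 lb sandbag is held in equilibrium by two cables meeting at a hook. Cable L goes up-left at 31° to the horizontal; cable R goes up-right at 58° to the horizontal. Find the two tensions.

ΣF_x = 0: −T_L·cos31° + T_R·cos58° = 0 → T_R = 1.61754·T_L.
ΣF_y = 0: T_L·sin31° + T_R·sin58° = 95.
Substitute: T_L·(0.515038 + 1.61754·0.848048) = 95 → T_L = 50.3501 ≈ 50.35 lb.
Then T_R = 1.61754 × 50.3501 = 81.44 lb.

T_L = 50.35 lb, T_R = 81.44 lb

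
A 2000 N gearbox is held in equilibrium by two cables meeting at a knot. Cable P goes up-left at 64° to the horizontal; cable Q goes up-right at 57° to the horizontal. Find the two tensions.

ΣF_x = 0: −T_P·cos64° + T_Q·cos57° = 0 → T_Q = 0.804884·T_P.
ΣF_y = 0: T_P·sin64° + T_Q·sin57° = 2000.
Substitute: T_P·(0.898794 + 0.804884·0.838671) = 2000 → T_P = 1270.79 ≈ 1271 N.
Then T_Q = 0.804884 × 1270.79 = 1023 N.

T_P = 1271 N, T_Q = 1023 N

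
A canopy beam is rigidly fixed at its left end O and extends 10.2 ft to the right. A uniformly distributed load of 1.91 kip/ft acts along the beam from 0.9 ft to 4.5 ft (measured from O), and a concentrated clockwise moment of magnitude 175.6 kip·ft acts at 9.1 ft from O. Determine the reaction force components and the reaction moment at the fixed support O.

O_x = 0, O_y = 6.876 kip, M_O = 194.2 kip·ft

Resultant of the distributed load: 1.91 × 3.6 = 6.876 kip at 2.7 ft from O.
ΣF_x = 0: O_x = 0.
ΣF_y = 0: O_y − 1.91·3.6 = 0 → O_y = 6.876 kip.
ΣM about O: M_O − (1.91·3.6)·2.7 − 175.6 = 0 → M_O = 194.2 kip·ft.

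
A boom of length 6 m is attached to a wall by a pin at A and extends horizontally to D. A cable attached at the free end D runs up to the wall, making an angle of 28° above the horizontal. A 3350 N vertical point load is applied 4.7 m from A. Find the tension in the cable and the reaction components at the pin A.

T = 5590 N, A_x = 4935 N, A_y = 725.8 N

ΣM about A: T·sin28°·6 − 3350·4.7 = 0 → T = 15745/(6·0.469472) = 5589.61 ≈ 5590 N.
ΣF_x = 0: A_x − T·cos28° = 0 → A_x = 5589.61 × 0.882948 = 4935 N.
ΣF_y = 0: A_y + T·sin28° − 3350 = 0 → A_y = 3350 − 5589.61 × 0.469472 = 725.8 N.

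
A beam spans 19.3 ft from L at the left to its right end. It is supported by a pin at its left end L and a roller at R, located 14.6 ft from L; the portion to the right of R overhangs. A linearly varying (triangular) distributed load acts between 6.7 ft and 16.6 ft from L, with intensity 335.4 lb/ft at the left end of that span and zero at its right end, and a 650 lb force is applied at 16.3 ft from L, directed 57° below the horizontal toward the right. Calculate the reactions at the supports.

L_x = -354.0 lb, L_y = 459.6 lb, R_y = 1746 lb

Resultant of the triangular load: ½ × 335.4 × 9.9 = 1660.23 lb, acting at 10 ft from L (one-third of the span from the peak).
ΣM about L: R_y·14.6 − (½·335.4·9.9)·10 − 650·sin57°·16.3 = 0 → R_y = 25488/14.6 = 1745.75 ≈ 1746 lb.
ΣF_y = 0: L_y + 1745.75 − ½·335.4·9.9 − 650·sin57° = 0 → L_y = 459.6 lb.
ΣF_x = 0: L_x + 650·cos57° = 0 → L_x = -354.0 lb.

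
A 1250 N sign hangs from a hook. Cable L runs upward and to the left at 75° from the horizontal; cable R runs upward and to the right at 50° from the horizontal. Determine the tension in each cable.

ΣF_x = 0: −T_L·cos75° + T_R·cos50° = 0 → T_R = 0.402651·T_L.
ΣF_y = 0: T_L·sin75° + T_R·sin50° = 1250.
Substitute: T_L·(0.965926 + 0.402651·0.766044) = 1250 → T_L = 980.873 ≈ 980.9 N.
Then T_R = 0.402651 × 980.873 = 394.9 N.

T_L = 980.9 N, T_R = 394.9 N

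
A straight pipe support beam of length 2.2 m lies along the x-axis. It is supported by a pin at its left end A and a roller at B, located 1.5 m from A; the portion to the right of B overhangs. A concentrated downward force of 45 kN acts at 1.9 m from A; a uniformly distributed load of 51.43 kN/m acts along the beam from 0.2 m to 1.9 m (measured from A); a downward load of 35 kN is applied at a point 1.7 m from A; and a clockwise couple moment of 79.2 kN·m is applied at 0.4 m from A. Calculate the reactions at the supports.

A_x = 0, A_y = -43.24 kN, B_y = 210.7 kN

Resultant of the distributed load: 51.43 × 1.7 = 87.431 kN at 1.05 m from A.
Moments about A: B_y·1.5 − 45·1.9 − (51.43·1.7)·1.05 − 35·1.7 − 79.2 = 0 → B_y = 316.00255/1.5 = 210.668 ≈ 210.7 kN.
ΣF_y = 0: A_y + 210.668 − 45 − 51.43·1.7 − 35 = 0 → A_y = -43.24 kN.
ΣF_x = 0: no horizontal applied forces, so A_x = 0.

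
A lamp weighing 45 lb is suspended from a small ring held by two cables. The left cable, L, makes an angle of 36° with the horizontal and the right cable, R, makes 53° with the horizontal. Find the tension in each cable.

ΣF_x = 0: −T_L·cos36° + T_R·cos53° = 0 → T_R = 1.3443·T_L.
ΣF_y = 0: T_L·sin36° + T_R·sin53° = 45.
Substitute: T_L·(0.587785 + 1.3443·0.798636) = 45 → T_L = 27.0857 ≈ 27.09 lb.
Then T_R = 1.3443 × 27.0857 = 36.41 lb.

T_L = 27.09 lb, T_R = 36.41 lb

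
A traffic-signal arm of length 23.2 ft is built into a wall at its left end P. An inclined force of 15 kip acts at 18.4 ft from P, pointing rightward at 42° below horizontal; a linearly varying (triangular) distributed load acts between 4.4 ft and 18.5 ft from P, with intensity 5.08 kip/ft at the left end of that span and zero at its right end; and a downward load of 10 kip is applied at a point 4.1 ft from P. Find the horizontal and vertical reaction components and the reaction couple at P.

Resultant of the triangular load: ½ × 5.08 × 14.1 = 35.814 kip, acting at 9.1 ft from P (one-third of the span from the peak).
ΣF_x = 0: P_x + 15·cos42° = 0 → P_x = -11.15 kip.
ΣF_y = 0: P_y − 15·sin42° − ½·5.08·14.1 − 10 = 0 → P_y = 55.85 kip.
ΣM about P: M_P − 15·sin42°·18.4 − (½·5.08·14.1)·9.1 − 10·4.1 = 0 → M_P = 551.6 kip·ft.

P_x = -11.15 kip, P_y = 55.85 kip, M_P = 551.6 kip·ft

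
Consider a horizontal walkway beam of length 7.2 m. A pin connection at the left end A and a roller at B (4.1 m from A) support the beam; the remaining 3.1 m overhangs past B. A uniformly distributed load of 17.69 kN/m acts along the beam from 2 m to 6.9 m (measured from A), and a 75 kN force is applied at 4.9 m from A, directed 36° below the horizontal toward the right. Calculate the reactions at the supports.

Resultant of the distributed load: 17.69 × 4.9 = 86.681 kN at 4.45 m from A.
Moments about A: B_y·4.1 − (17.69·4.9)·4.45 − 75·sin36°·4.9 = 0 → B_y = 601.742/4.1 = 146.766 ≈ 146.8 kN.
ΣF_y = 0: A_y + 146.766 − 17.69·4.9 − 75·sin36° = 0 → A_y = -16.00 kN.
ΣF_x = 0: A_x + 75·cos36° = 0 → A_x = -60.68 kN.

A_x = -60.68 kN, A_y = -16.00 kN, B_y = 146.8 kN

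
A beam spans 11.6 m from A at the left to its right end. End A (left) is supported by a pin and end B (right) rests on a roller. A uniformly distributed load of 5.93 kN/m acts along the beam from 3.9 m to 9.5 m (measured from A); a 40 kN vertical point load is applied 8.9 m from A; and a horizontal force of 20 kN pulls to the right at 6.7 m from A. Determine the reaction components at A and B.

Resultant of the distributed load: 5.93 × 5.6 = 33.208 kN at 6.7 m from A.
Taking moments about A: B_y·11.6 − (5.93·5.6)·6.7 − 40·8.9 = 0 → B_y = 578.4936/11.6 = 49.8701 ≈ 49.87 kN.
ΣF_y = 0: A_y + 49.8701 − 5.93·5.6 − 40 = 0 → A_y = 23.34 kN.
ΣF_x = 0: A_x + 20 = 0 → A_x = -20.00 kN.

A_x = -20.00 kN, A_y = 23.34 kN, B_y = 49.87 kN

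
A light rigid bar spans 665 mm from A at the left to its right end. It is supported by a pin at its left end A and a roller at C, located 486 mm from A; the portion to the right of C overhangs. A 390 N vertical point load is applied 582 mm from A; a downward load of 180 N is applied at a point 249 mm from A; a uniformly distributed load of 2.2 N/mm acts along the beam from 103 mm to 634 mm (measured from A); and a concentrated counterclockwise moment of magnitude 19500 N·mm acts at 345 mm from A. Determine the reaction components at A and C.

A_x = 0, A_y = 333.3 N, C_y = 1405 N

Resultant of the distributed load: 2.2 × 531 = 1168.2 N at 368.5 mm from A.
Taking moments about A: C_y·486 − 390·582 − 180·249 − (2.2·531)·368.5 + 19500 = 0 → C_y = 682781.7/486 = 1404.9 ≈ 1405 N.
ΣF_y = 0: A_y + 1404.9 − 390 − 180 − 2.2·531 = 0 → A_y = 333.3 N.
ΣF_x = 0: no horizontal applied forces, so A_x = 0.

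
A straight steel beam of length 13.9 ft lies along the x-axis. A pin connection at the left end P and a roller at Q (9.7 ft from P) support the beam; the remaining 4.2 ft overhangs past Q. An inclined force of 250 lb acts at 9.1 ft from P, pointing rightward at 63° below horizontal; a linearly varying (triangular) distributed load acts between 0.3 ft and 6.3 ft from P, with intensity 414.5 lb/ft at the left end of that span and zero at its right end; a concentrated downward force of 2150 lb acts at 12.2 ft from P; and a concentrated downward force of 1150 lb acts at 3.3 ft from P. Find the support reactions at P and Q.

P_x = -113.5 lb, P_y = 1167 lb, Q_y = 3599 lb

Resultant of the triangular load: ½ × 414.5 × 6 = 1243.5 lb, acting at 2.3 ft from P (one-third of the span from the peak).
Taking moments about P: Q_y·9.7 − 250·sin63°·9.1 − (½·414.5·6)·2.3 − 2150·12.2 − 1150·3.3 = 0 → Q_y = 34912.1/9.7 = 3599.19 ≈ 3599 lb.
ΣF_y = 0: P_y + 3599.19 − 250·sin63° − ½·414.5·6 − 2150 − 1150 = 0 → P_y = 1167 lb.
ΣF_x = 0: P_x + 250·cos63° = 0 → P_x = -113.5 lb.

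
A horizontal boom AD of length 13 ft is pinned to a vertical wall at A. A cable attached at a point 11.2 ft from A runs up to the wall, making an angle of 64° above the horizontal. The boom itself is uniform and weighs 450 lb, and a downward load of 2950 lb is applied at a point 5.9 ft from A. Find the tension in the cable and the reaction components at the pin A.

T = 2020 lb, A_x = 885.3 lb, A_y = 1585 lb

ΣM about A: T·sin64°·11.2 − 450·6.5 − 2950·5.9 = 0 → T = 20330/(11.2·0.898794) = 2019.57 ≈ 2020 lb.
ΣF_x = 0: A_x − T·cos64° = 0 → A_x = 2019.57 × 0.438371 = 885.3 lb.
ΣF_y = 0: A_y + T·sin64° − 450 − 2950 = 0 → A_y = 3400 − 2019.57 × 0.898794 = 1585 lb.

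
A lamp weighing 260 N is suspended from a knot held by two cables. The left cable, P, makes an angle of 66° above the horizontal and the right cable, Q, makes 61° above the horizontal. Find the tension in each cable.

T_P = 157.8 N, T_Q = 132.4 N

ΣF_x = 0: −T_P·cos66° + T_Q·cos61° = 0 → T_Q = 0.838962·T_P.
ΣF_y = 0: T_P·sin66° + T_Q·sin61° = 260.
Substitute: T_P·(0.913545 + 0.838962·0.87462) = 260 → T_P = 157.832 ≈ 157.8 N.
Then T_Q = 0.838962 × 157.832 = 132.4 N.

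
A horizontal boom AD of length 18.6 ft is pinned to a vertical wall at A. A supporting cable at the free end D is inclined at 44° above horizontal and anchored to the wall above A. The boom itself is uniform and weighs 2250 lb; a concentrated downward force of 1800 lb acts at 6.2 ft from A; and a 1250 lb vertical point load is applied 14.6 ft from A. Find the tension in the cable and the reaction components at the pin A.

T = 3896 lb, A_x = 2802 lb, A_y = 2594 lb

ΣM about A: T·sin44°·18.6 − 2250·9.3 − 1800·6.2 − 1250·14.6 = 0 → T = 50335/(18.6·0.694658) = 3895.71 ≈ 3896 lb.
ΣF_x = 0: A_x − T·cos44° = 0 → A_x = 3895.71 × 0.71934 = 2802 lb.
ΣF_y = 0: A_y + T·sin44° − 2250 − 1800 − 1250 = 0 → A_y = 5300 − 3895.71 × 0.694658 = 2594 lb.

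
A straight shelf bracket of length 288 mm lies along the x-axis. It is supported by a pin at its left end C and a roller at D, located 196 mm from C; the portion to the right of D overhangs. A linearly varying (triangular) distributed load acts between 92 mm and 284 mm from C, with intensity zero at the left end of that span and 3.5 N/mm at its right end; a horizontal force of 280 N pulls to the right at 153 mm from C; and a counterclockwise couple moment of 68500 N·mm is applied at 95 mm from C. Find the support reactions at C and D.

C_x = -280.0 N, C_y = 308.3 N, D_y = 27.65 N

Resultant of the triangular load: ½ × 3.5 × 192 = 336 N, acting at 220 mm from C (one-third of the span from the peak).
ΣM about C: D_y·196 − (½·3.5·192)·220 + 68500 = 0 → D_y = 5420/196 = 27.6531 ≈ 27.65 N.
ΣF_y = 0: C_y + 27.6531 − ½·3.5·192 = 0 → C_y = 308.3 N.
ΣF_x = 0: C_x + 280 = 0 → C_x = -280.0 N.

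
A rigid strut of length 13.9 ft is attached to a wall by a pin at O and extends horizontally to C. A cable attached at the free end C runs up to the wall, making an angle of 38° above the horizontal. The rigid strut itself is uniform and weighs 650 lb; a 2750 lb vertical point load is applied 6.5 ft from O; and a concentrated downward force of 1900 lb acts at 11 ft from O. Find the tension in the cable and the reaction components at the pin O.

T = 5059 lb, O_x = 3986 lb, O_y = 2185 lb

ΣM about O: T·sin38°·13.9 − 650·6.95 − 2750·6.5 − 1900·11 = 0 → T = 43292.5/(13.9·0.615661) = 5058.9 ≈ 5059 lb.
ΣF_x = 0: O_x − T·cos38° = 0 → O_x = 5058.9 × 0.788011 = 3986 lb.
ΣF_y = 0: O_y + T·sin38° − 650 − 2750 − 1900 = 0 → O_y = 5300 − 5058.9 × 0.615661 = 2185 lb.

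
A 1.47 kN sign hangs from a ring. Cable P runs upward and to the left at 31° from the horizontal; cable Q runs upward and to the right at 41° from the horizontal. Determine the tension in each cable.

T_P = 1.167 kN, T_Q = 1.325 kN

ΣF_x = 0: −T_P·cos31° + T_Q·cos41° = 0 → T_Q = 1.13576·T_P.
ΣF_y = 0: T_P·sin31° + T_Q·sin41° = 1.47.
Substitute: T_P·(0.515038 + 1.13576·0.656059) = 1.47 → T_P = 1.16652 ≈ 1.167 kN.
Then T_Q = 1.13576 × 1.16652 = 1.325 kN.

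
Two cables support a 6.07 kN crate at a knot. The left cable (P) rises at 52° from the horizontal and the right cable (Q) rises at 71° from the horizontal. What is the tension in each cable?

T_P = 2.356 kN, T_Q = 4.456 kN

ΣF_x = 0: −T_P·cos52° + T_Q·cos71° = 0 → T_Q = 1.89104·T_P.
ΣF_y = 0: T_P·sin52° + T_Q·sin71° = 6.07.
Substitute: T_P·(0.788011 + 1.89104·0.945519) = 6.07 → T_P = 2.35634 ≈ 2.356 kN.
Then T_Q = 1.89104 × 2.35634 = 4.456 kN.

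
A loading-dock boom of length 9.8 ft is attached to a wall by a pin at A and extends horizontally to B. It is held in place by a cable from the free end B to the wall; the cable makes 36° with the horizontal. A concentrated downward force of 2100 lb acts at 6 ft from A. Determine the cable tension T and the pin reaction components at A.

T = 2187 lb, A_x = 1770 lb, A_y = 814.3 lb

ΣM about A: T·sin36°·9.8 − 2100·6 = 0 → T = 12600/(9.8·0.587785) = 2187.39 ≈ 2187 lb.
ΣF_x = 0: A_x − T·cos36° = 0 → A_x = 2187.39 × 0.809017 = 1770 lb.
ΣF_y = 0: A_y + T·sin36° − 2100 = 0 → A_y = 2100 − 2187.39 × 0.587785 = 814.3 lb.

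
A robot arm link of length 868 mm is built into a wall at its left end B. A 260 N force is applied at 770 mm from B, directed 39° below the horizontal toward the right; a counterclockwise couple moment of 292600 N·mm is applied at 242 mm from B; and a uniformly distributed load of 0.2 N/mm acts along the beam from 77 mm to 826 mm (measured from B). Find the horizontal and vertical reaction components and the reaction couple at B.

B_x = -202.1 N, B_y = 313.4 N, M_B = -98980 N·mm

Resultant of the distributed load: 0.2 × 749 = 149.8 N at 451.5 mm from B.
ΣF_x = 0: B_x + 260·cos39° = 0 → B_x = -202.1 N.
ΣF_y = 0: B_y − 260·sin39° − 0.2·749 = 0 → B_y = 313.4 N.
ΣM about B: M_B − 260·sin39°·770 + 292600 − (0.2·749)·451.5 = 0 → M_B = -98980 N·mm.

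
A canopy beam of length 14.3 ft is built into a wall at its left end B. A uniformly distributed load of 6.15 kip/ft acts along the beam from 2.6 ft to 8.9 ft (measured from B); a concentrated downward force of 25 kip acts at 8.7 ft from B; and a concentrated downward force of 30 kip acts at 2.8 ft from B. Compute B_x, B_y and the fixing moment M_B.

Resultant of the distributed load: 6.15 × 6.3 = 38.745 kip at 5.75 ft from B.
ΣF_x = 0: B_x = 0.
ΣF_y = 0: B_y − 6.15·6.3 − 25 − 30 = 0 → B_y = 93.75 kip.
ΣM about B: M_B − (6.15·6.3)·5.75 − 25·8.7 − 30·2.8 = 0 → M_B = 524.3 kip·ft.

B_x = 0, B_y = 93.75 kip, M_B = 524.3 kip·ft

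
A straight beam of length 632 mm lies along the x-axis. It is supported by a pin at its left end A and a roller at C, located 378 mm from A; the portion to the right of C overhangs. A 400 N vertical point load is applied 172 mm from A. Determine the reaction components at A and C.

A_x = 0, A_y = 218.0 N, C_y = 182.0 N

ΣM about A: C_y·378 − 400·172 = 0 → C_y = 68800/378 = 182.011 ≈ 182.0 N.
ΣF_y = 0: A_y + 182.011 − 400 = 0 → A_y = 218.0 N.
ΣF_x = 0: no horizontal applied forces, so A_x = 0.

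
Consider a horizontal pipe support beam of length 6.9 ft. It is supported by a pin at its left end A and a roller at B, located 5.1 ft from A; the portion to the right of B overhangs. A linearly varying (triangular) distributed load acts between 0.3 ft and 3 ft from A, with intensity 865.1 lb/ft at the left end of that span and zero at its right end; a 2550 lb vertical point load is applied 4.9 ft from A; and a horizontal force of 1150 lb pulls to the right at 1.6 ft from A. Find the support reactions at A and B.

A_x = -1150 lb, A_y = 993.1 lb, B_y = 2725 lb

Resultant of the triangular load: ½ × 865.1 × 2.7 = 1167.885 lb, acting at 1.2 ft from A (one-third of the span from the peak).
ΣM about A: B_y·5.1 − (½·865.1·2.7)·1.2 − 2550·4.9 = 0 → B_y = 13896.462/5.1 = 2724.8 ≈ 2725 lb.
ΣF_y = 0: A_y + 2724.8 − ½·865.1·2.7 − 2550 = 0 → A_y = 993.1 lb.
ΣF_x = 0: A_x + 1150 = 0 → A_x = -1150 lb.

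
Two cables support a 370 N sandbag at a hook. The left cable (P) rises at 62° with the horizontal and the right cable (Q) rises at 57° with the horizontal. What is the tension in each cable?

T_P = 230.4 N, T_Q = 198.6 N

ΣF_x = 0: −T_P·cos62° + T_Q·cos57° = 0 → T_Q = 0.861987·T_P.
ΣF_y = 0: T_P·sin62° + T_Q·sin57° = 370.
Substitute: T_P·(0.882948 + 0.861987·0.838671) = 370 → T_P = 230.404 ≈ 230.4 N.
Then T_Q = 0.861987 × 230.404 = 198.6 N.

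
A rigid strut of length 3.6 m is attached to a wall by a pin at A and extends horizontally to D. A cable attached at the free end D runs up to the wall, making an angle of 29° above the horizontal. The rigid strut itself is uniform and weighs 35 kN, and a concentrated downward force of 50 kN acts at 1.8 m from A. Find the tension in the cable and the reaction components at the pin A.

ΣM about A: T·sin29°·3.6 − 35·1.8 − 50·1.8 = 0 → T = 153/(3.6·0.48481) = 87.6632 ≈ 87.66 kN.
ΣF_x = 0: A_x − T·cos29° = 0 → A_x = 87.6632 × 0.87462 = 76.67 kN.
ΣF_y = 0: A_y + T·sin29° − 35 − 50 = 0 → A_y = 85 − 87.6632 × 0.48481 = 42.50 kN.

T = 87.66 kN, A_x = 76.67 kN, A_y = 42.50 kN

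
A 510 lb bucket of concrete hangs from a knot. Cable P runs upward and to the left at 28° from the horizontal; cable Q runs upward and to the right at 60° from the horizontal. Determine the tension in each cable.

T_P = 255.2 lb, T_Q = 450.6 lb

ΣF_x = 0: −T_P·cos28° + T_Q·cos60° = 0 → T_Q = 1.7659·T_P.
ΣF_y = 0: T_P·sin28° + T_Q·sin60° = 510.
Substitute: T_P·(0.469472 + 1.7659·0.866025) = 510 → T_P = 255.155 ≈ 255.2 lb.
Then T_Q = 1.7659 × 255.155 = 450.6 lb.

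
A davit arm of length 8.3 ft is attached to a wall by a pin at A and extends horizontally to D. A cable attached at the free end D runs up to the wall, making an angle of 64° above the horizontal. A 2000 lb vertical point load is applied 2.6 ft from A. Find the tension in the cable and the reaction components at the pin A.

ΣM about A: T·sin64°·8.3 − 2000·2.6 = 0 → T = 5200/(8.3·0.898794) = 697.052 ≈ 697.1 lb.
ΣF_x = 0: A_x − T·cos64° = 0 → A_x = 697.052 × 0.438371 = 305.6 lb.
ΣF_y = 0: A_y + T·sin64° − 2000 = 0 → A_y = 2000 − 697.052 × 0.898794 = 1373 lb.

T = 697.1 lb, A_x = 305.6 lb, A_y = 1373 lb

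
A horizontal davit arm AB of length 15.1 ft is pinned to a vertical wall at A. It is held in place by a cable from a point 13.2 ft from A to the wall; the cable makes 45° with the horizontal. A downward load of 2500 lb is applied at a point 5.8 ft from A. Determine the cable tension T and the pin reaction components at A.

T = 1553 lb, A_x = 1098 lb, A_y = 1402 lb

ΣM about A: T·sin45°·13.2 − 2500·5.8 = 0 → T = 14500/(13.2·0.707107) = 1553.49 ≈ 1553 lb.
ΣF_x = 0: A_x − T·cos45° = 0 → A_x = 1553.49 × 0.707107 = 1098 lb.
ΣF_y = 0: A_y + T·sin45° − 2500 = 0 → A_y = 2500 − 1553.49 × 0.707107 = 1402 lb.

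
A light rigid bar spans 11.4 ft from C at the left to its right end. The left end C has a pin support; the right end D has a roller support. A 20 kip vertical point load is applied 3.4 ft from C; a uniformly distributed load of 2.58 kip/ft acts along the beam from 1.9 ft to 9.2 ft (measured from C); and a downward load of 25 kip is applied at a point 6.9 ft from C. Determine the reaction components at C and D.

C_x = 0, C_y = 33.57 kip, D_y = 30.27 kip

Resultant of the distributed load: 2.58 × 7.3 = 18.834 kip at 5.55 ft from C.
ΣM about C: D_y·11.4 − 20·3.4 − (2.58·7.3)·5.55 − 25·6.9 = 0 → D_y = 345.0287/11.4 = 30.2657 ≈ 30.27 kip.
ΣF_y = 0: C_y + 30.2657 − 20 − 2.58·7.3 − 25 = 0 → C_y = 33.57 kip.
ΣF_x = 0: no horizontal applied forces, so C_x = 0.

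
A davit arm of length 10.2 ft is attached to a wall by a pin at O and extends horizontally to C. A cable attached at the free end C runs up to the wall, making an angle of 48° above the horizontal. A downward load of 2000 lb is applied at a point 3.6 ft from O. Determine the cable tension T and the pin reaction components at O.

T = 949.9 lb, O_x = 635.6 lb, O_y = 1294 lb

ΣM about O: T·sin48°·10.2 − 2000·3.6 = 0 → T = 7200/(10.2·0.743145) = 949.858 ≈ 949.9 lb.
ΣF_x = 0: O_x − T·cos48° = 0 → O_x = 949.858 × 0.669131 = 635.6 lb.
ΣF_y = 0: O_y + T·sin48° − 2000 = 0 → O_y = 2000 − 949.858 × 0.743145 = 1294 lb.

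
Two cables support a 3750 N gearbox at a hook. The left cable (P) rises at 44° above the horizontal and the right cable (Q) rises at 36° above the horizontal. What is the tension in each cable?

T_P = 3081 N, T_Q = 2739 N

ΣF_x = 0: −T_P·cos44° + T_Q·cos36° = 0 → T_Q = 0.889153·T_P.
ΣF_y = 0: T_P·sin44° + T_Q·sin36° = 3750.
Substitute: T_P·(0.694658 + 0.889153·0.587785) = 3750 → T_P = 3080.62 ≈ 3081 N.
Then T_Q = 0.889153 × 3080.62 = 2739 N.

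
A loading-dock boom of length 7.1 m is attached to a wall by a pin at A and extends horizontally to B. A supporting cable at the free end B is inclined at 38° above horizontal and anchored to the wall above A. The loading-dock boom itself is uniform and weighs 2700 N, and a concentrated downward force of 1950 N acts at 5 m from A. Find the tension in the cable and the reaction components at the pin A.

T = 4423 N, A_x = 3486 N, A_y = 1927 N

ΣM about A: T·sin38°·7.1 − 2700·3.55 − 1950·5 = 0 → T = 19335/(7.1·0.615661) = 4423.28 ≈ 4423 N.
ΣF_x = 0: A_x − T·cos38° = 0 → A_x = 4423.28 × 0.788011 = 3486 N.
ΣF_y = 0: A_y + T·sin38° − 2700 − 1950 = 0 → A_y = 4650 − 4423.28 × 0.615661 = 1927 N.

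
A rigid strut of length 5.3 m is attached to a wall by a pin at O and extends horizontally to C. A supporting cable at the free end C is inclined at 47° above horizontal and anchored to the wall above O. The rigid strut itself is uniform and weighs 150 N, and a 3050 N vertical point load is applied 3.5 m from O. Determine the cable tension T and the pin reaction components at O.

T = 2857 N, O_x = 1948 N, O_y = 1111 N

ΣM about O: T·sin47°·5.3 − 150·2.65 − 3050·3.5 = 0 → T = 11072.5/(5.3·0.731354) = 2856.55 ≈ 2857 N.
ΣF_x = 0: O_x − T·cos47° = 0 → O_x = 2856.55 × 0.681998 = 1948 N.
ΣF_y = 0: O_y + T·sin47° − 150 − 3050 = 0 → O_y = 3200 − 2856.55 × 0.731354 = 1111 N.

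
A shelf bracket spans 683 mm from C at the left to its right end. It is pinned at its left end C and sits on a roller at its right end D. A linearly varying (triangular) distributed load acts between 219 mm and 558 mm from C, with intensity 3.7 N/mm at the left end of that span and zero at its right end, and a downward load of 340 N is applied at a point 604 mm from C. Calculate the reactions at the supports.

C_x = 0, C_y = 361.6 N, D_y = 605.5 N

Resultant of the triangular load: ½ × 3.7 × 339 = 627.15 N, acting at 332 mm from C (one-third of the span from the peak).
Taking moments about C: D_y·683 − (½·3.7·339)·332 − 340·604 = 0 → D_y = 413573.8/683 = 605.525 ≈ 605.5 N.
ΣF_y = 0: C_y + 605.525 − ½·3.7·339 − 340 = 0 → C_y = 361.6 N.
ΣF_x = 0: no horizontal applied forces, so C_x = 0.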